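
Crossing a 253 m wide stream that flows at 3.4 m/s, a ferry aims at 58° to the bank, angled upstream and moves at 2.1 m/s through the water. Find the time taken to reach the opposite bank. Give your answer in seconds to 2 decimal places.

142.06 s

The component of the ferry's velocity perpendicular to the bank is 2.1 × sin 58° = 1.781 m/s.
The current is parallel to the bank, so it does not affect the crossing time.
Time = 253 / 1.781 = 142.063 s.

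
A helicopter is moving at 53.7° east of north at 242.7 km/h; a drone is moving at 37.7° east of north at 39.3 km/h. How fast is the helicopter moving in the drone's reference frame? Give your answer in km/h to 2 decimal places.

205.21 km/h

Taking east as x and north as y: helicopter velocity = (195.599, 143.682) km/h; drone velocity = (24.033, 31.095) km/h.
Velocity of helicopter relative to drone = (195.599, 143.682) − (24.033, 31.095) = (171.566, 112.587) km/h.
Magnitude = |(171.566, 112.587)| = 205.209 km/h.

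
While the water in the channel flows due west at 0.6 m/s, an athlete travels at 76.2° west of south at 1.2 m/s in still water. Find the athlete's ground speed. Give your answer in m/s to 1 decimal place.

1.8 m/s

Taking east as x and north as y: velocity relative to the water = (-1.165, -0.286) m/s; the water relative to ground = (-0.600, 0.000) m/s.
Velocity relative to ground = (-1.165, -0.286) + (-0.600, 0.000) = (-1.765, -0.286) m/s.
Speed = |(-1.765, -0.286)| = 1.788 m/s.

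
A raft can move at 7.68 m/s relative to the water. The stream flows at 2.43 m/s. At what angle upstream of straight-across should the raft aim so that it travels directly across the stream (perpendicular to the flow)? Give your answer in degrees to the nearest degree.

18°

To cancel the current, the upstream component of the raft's velocity must equal the flow: 7.68 sin θ = 2.43.
sin θ = 2.43 / 7.68 = 0.3164.
θ = arcsin(0.3164) = 18.446°.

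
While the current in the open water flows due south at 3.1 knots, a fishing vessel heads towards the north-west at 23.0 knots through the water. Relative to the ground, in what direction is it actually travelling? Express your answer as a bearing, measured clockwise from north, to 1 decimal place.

Taking east as x and north as y: velocity relative to the water = (-16.263, 16.263) knots; the water relative to ground = (0.000, -3.100) knots.
Velocity relative to ground = (-16.263, 16.263) + (0.000, -3.100) = (-16.263, 13.163) knots.
Bearing = atan2(-16.26, 13.16) = 308.99° clockwise from north.

309.0°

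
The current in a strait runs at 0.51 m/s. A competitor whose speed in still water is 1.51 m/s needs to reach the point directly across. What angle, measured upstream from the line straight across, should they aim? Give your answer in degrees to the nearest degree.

To cancel the current, the upstream component of the competitor's velocity must equal the flow: 1.51 sin θ = 0.51.
sin θ = 0.51 / 1.51 = 0.3377.
θ = arcsin(0.3377) = 19.740°.

20°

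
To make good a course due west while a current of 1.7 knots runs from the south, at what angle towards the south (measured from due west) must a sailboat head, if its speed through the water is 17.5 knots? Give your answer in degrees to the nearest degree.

6°

The current pushes perpendicular to the desired track; the heading must have a component into the current equal to 1.7 knots: 17.5 sin θ = 1.7.
sin θ = 0.0971, so θ = 5.575°.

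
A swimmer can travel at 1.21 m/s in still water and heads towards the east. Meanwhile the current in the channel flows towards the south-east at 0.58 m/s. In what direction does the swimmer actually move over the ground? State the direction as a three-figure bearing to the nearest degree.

104°

Taking east as x and north as y: velocity relative to the water = (1.210, 0.000) m/s; the water relative to ground = (0.410, -0.410) m/s.
Velocity relative to ground = (1.210, 0.000) + (0.410, -0.410) = (1.620, -0.410) m/s.
Bearing = atan2(1.62, -0.41) = 104.21° clockwise from north.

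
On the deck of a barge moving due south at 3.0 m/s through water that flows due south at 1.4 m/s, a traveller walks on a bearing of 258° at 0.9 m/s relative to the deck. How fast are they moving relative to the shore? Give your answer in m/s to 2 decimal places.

4.67 m/s

In east/north components (m/s): traveller relative to barge = (-0.880, -0.187); barge relative to water = (0.000, -3.000); water relative to ground = (0.000, -1.400).
Sum = (-0.880, -4.587) m/s.
Speed = |(-0.880, -4.587)| = 4.671 m/s.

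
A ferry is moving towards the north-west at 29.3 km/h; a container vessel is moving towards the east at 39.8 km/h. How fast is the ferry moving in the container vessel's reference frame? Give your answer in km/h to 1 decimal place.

64.0 km/h

Taking east as x and north as y: ferry velocity = (-20.718, 20.718) km/h; container vessel velocity = (39.800, 0.000) km/h.
Velocity of ferry relative to container vessel = (-20.718, 20.718) − (39.800, 0.000) = (-60.518, 20.718) km/h.
Magnitude = |(-60.518, 20.718)| = 63.966 km/h.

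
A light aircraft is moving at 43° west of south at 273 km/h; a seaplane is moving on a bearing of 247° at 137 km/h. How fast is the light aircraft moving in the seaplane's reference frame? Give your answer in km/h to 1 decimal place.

Taking east as x and north as y: light aircraft velocity = (-186.186, -199.660) km/h; seaplane velocity = (-126.109, -53.530) km/h.
Velocity of light aircraft relative to seaplane = (-186.186, -199.660) − (-126.109, -53.530) = (-60.076, -146.129) km/h.
Magnitude = |(-60.076, -146.129)| = 157.997 km/h.

158.0 km/h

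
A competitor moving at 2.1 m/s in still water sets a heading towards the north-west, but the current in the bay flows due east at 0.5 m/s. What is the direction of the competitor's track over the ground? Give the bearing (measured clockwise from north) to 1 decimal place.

Taking east as x and north as y: velocity relative to the water = (-1.485, 1.485) m/s; the water relative to ground = (0.500, 0.000) m/s.
Velocity relative to ground = (-1.485, 1.485) + (0.500, 0.000) = (-0.985, 1.485) m/s.
Bearing = atan2(-0.98, 1.48) = 326.44° clockwise from north.

326.4°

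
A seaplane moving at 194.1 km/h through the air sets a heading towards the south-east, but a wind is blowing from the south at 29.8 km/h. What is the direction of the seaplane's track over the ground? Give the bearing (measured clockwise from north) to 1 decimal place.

Taking east as x and north as y: velocity relative to the air = (137.249, -137.249) km/h; the air relative to ground = (0.000, 29.800) km/h.
Velocity relative to ground = (137.249, -137.249) + (0.000, 29.800) = (137.249, -107.449) km/h.
Bearing = atan2(137.25, -107.45) = 128.06° clockwise from north.

128.1°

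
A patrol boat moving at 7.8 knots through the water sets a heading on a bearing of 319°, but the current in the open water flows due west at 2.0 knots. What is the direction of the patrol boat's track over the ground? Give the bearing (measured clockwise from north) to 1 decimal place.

Taking east as x and north as y: velocity relative to the water = (-5.117, 5.887) knots; the water relative to ground = (-2.000, 0.000) knots.
Velocity relative to ground = (-5.117, 5.887) + (-2.000, 0.000) = (-7.117, 5.887) knots.
Bearing = atan2(-7.12, 5.89) = 309.59° clockwise from north.

309.6°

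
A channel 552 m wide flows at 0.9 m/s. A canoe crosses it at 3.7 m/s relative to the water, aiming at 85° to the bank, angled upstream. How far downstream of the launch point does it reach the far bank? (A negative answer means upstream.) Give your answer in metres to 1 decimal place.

86.5 m

Perpendicular speed = 3.686 m/s; crossing time = 552 / 3.686 = 149.759 s.
Net downstream speed = 0.578 m/s.
Drift = 0.578 × 149.759 = 86.489 m (downstream).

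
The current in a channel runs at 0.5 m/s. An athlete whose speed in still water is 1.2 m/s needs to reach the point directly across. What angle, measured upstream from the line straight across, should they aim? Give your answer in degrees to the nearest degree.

To cancel the current, the upstream component of the athlete's velocity must equal the flow: 1.2 sin θ = 0.5.
sin θ = 0.5 / 1.2 = 0.4167.
θ = arcsin(0.4167) = 24.624°.

25°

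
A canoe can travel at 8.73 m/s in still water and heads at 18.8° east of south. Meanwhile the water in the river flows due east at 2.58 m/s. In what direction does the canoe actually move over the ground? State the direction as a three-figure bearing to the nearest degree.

Taking east as x and north as y: velocity relative to the water = (2.813, -8.264) m/s; the water relative to ground = (2.580, 0.000) m/s.
Velocity relative to ground = (2.813, -8.264) + (2.580, 0.000) = (5.393, -8.264) m/s.
Bearing = atan2(5.39, -8.26) = 146.87° clockwise from north.

147°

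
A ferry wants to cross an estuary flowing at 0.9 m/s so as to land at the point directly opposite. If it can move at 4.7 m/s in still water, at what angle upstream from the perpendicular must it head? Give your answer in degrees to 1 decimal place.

11.0°

To cancel the current, the upstream component of the ferry's velocity must equal the flow: 4.7 sin θ = 0.9.
sin θ = 0.9 / 4.7 = 0.1915.
θ = arcsin(0.1915) = 11.040°.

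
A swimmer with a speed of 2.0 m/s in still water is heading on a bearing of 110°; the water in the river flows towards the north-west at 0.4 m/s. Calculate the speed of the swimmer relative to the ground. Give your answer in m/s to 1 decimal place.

1.6 m/s

Taking east as x and north as y: velocity relative to the water = (1.879, -0.684) m/s; the water relative to ground = (-0.283, 0.283) m/s.
Velocity relative to ground = (1.879, -0.684) + (-0.283, 0.283) = (1.597, -0.401) m/s.
Speed = |(1.597, -0.401)| = 1.646 m/s.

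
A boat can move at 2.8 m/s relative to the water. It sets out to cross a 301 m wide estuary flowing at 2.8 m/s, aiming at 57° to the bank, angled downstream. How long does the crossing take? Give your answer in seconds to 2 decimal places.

The component of the boat's velocity perpendicular to the bank is 2.8 × sin 57° = 2.348 m/s.
The current is parallel to the bank, so it does not affect the crossing time.
Time = 301 / 2.348 = 128.179 s.

128.18 s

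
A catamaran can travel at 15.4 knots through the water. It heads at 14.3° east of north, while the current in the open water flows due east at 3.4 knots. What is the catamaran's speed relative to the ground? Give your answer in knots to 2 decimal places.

16.57 knots

Taking east as x and north as y: velocity relative to the water = (3.804, 14.923) knots; the water relative to ground = (3.400, 0.000) knots.
Velocity relative to ground = (3.804, 14.923) + (3.400, 0.000) = (7.204, 14.923) knots.
Speed = |(7.204, 14.923)| = 16.571 knots.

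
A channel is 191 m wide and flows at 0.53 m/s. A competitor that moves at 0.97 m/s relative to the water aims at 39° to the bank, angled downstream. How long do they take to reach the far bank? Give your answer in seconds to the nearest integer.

The component of the competitor's velocity perpendicular to the bank is 0.97 × sin 39° = 0.610 m/s.
The current is parallel to the bank, so it does not affect the crossing time.
Time = 191 / 0.610 = 312.889 s.

313 s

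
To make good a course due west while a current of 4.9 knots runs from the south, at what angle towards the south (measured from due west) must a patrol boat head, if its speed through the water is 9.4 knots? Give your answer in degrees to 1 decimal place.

The current pushes perpendicular to the desired track; the heading must have a component into the current equal to 4.9 knots: 9.4 sin θ = 4.9.
sin θ = 0.5213, so θ = 31.418°.

31.4°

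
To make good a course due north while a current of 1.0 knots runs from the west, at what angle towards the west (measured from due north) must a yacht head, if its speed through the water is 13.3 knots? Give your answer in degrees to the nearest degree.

The current pushes perpendicular to the desired track; the heading must have a component into the current equal to 1.0 knots: 13.3 sin θ = 1.0.
sin θ = 0.0752, so θ = 4.312°.

4°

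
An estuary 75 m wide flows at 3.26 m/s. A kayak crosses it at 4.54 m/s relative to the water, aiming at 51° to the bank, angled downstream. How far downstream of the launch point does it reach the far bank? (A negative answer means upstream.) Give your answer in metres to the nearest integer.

Perpendicular speed = 3.528 m/s; crossing time = 75 / 3.528 = 21.257 s.
Net downstream speed = 6.117 m/s.
Drift = 6.117 × 21.257 = 130.032 m (downstream).

130 m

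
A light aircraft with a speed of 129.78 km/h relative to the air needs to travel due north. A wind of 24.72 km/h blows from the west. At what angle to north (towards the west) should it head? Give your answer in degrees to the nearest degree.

The wind pushes perpendicular to the desired track; the heading must have a component into the wind equal to 24.72 km/h: 129.78 sin θ = 24.72.
sin θ = 0.1905, so θ = 10.981°.

11°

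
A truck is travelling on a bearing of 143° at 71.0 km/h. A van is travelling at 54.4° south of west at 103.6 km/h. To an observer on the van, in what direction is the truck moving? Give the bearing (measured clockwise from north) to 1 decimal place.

075.0°

Taking east as x and north as y: truck velocity = (42.729, -56.703) km/h; van velocity = (-60.308, -84.237) km/h.
Velocity of truck relative to van = (42.729, -56.703) − (-60.308, -84.237) = (103.037, 27.534) km/h.
Bearing = atan2(103.04, 27.53) = 75.04° clockwise from north.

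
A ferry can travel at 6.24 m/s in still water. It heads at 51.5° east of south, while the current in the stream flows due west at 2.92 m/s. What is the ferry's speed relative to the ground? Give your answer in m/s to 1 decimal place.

Taking east as x and north as y: velocity relative to the water = (4.883, -3.884) m/s; the water relative to ground = (-2.920, 0.000) m/s.
Velocity relative to ground = (4.883, -3.884) + (-2.920, 0.000) = (1.963, -3.884) m/s.
Speed = |(1.963, -3.884)| = 4.353 m/s.

4.4 m/s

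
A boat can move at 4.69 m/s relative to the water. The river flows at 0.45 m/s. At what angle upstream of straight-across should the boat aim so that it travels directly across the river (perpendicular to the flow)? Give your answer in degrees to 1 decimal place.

5.5°

To cancel the current, the upstream component of the boat's velocity must equal the flow: 4.69 sin θ = 0.45.
sin θ = 0.45 / 4.69 = 0.0959.
θ = arcsin(0.0959) = 5.506°.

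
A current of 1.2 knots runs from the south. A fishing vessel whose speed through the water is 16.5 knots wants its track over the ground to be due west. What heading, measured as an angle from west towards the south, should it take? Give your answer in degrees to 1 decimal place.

4.2°

The current pushes perpendicular to the desired track; the heading must have a component into the current equal to 1.2 knots: 16.5 sin θ = 1.2.
sin θ = 0.0727, so θ = 4.171°.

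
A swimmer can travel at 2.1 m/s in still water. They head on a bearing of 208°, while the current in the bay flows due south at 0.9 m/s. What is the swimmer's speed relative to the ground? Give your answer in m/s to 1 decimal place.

2.9 m/s

Taking east as x and north as y: velocity relative to the water = (-0.986, -1.854) m/s; the water relative to ground = (0.000, -0.900) m/s.
Velocity relative to ground = (-0.986, -1.854) + (0.000, -0.900) = (-0.986, -2.754) m/s.
Speed = |(-0.986, -2.754)| = 2.925 m/s.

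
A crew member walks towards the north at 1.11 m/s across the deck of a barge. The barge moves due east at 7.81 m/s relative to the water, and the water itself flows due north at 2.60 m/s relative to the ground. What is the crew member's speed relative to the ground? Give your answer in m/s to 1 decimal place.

8.6 m/s

In east/north components (m/s): crew member relative to barge = (0.000, 1.110); barge relative to water = (7.810, 0.000); water relative to ground = (0.000, 2.600).
Sum = (7.810, 3.710) m/s.
Speed = |(7.810, 3.710)| = 8.646 m/s.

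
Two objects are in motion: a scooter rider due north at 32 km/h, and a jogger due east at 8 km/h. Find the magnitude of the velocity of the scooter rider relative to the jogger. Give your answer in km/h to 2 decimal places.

32.98 km/h

Taking east as x and north as y: scooter rider velocity = (0.000, 32.000) km/h; jogger velocity = (8.000, 0.000) km/h.
Velocity of scooter rider relative to jogger = (0.000, 32.000) − (8.000, 0.000) = (-8.000, 32.000) km/h.
Magnitude = |(-8.000, 32.000)| = 32.985 km/h.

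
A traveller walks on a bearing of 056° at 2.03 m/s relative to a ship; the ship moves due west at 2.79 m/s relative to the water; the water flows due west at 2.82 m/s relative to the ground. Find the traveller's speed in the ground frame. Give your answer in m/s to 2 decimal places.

In east/north components (m/s): traveller relative to ship = (1.683, 1.135); ship relative to water = (-2.790, 0.000); water relative to ground = (-2.820, 0.000).
Sum = (-3.927, 1.135) m/s.
Speed = |(-3.927, 1.135)| = 4.088 m/s.

4.09 m/s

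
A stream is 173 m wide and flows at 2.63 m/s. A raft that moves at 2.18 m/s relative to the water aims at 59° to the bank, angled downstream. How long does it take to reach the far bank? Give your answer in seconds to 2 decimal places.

92.58 s

The component of the raft's velocity perpendicular to the bank is 2.18 × sin 59° = 1.869 m/s.
Only the cross-stream component determines the crossing time; the current contributes nothing perpendicular to the bank.
Time = 173 / 1.869 = 92.581 s.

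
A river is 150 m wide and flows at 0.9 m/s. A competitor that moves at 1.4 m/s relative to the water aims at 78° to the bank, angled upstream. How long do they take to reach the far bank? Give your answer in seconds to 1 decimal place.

The component of the competitor's velocity perpendicular to the bank is 1.4 × sin 78° = 1.369 m/s.
The flow acts along the bank and has no component across it.
Time = 150 / 1.369 = 109.536 s.

109.5 s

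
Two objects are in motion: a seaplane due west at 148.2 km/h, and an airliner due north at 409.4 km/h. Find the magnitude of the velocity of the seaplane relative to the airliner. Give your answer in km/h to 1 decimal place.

435.4 km/h

Taking east as x and north as y: seaplane velocity = (-148.200, 0.000) km/h; airliner velocity = (0.000, 409.400) km/h.
Velocity of seaplane relative to airliner = (-148.200, 0.000) − (0.000, 409.400) = (-148.200, -409.400) km/h.
Magnitude = |(-148.200, -409.400)| = 435.398 km/h.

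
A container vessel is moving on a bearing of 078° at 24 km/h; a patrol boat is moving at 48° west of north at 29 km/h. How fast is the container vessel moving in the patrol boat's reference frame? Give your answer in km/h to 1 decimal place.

Taking east as x and north as y: container vessel velocity = (23.476, 4.990) km/h; patrol boat velocity = (-21.551, 19.405) km/h.
Velocity of container vessel relative to patrol boat = (23.476, 4.990) − (-21.551, 19.405) = (45.027, -14.415) km/h.
Magnitude = |(45.027, -14.415)| = 47.278 km/h.

47.3 km/h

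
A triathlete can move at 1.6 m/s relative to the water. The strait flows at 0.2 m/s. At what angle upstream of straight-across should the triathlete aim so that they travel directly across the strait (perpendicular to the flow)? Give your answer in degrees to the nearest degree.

7°

To cancel the current, the upstream component of the triathlete's velocity must equal the flow: 1.6 sin θ = 0.2.
sin θ = 0.2 / 1.6 = 0.1250.
θ = arcsin(0.1250) = 7.181°.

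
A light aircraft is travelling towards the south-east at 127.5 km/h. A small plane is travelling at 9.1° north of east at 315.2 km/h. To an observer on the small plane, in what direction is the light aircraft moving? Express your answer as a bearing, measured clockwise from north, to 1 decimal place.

237.7°

Taking east as x and north as y: light aircraft velocity = (90.156, -90.156) km/h; small plane velocity = (311.233, 49.851) km/h.
Velocity of light aircraft relative to small plane = (90.156, -90.156) − (311.233, 49.851) = (-221.077, -140.008) km/h.
Bearing = atan2(-221.08, -140.01) = 237.65° clockwise from north.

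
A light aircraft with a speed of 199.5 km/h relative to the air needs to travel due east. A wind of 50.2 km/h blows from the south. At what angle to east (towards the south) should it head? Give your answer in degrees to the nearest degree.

The wind pushes perpendicular to the desired track; the heading must have a component into the wind equal to 50.2 km/h: 199.5 sin θ = 50.2.
sin θ = 0.2516, so θ = 14.574°.

15°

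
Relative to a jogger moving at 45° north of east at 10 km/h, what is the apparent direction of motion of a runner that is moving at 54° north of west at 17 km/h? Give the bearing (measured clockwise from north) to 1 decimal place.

291.4°

Taking east as x and north as y: runner velocity = (-9.992, 13.753) km/h; jogger velocity = (7.071, 7.071) km/h.
Velocity of runner relative to jogger = (-9.992, 13.753) − (7.071, 7.071) = (-17.063, 6.682) km/h.
Bearing = atan2(-17.06, 6.68) = 291.39° clockwise from north.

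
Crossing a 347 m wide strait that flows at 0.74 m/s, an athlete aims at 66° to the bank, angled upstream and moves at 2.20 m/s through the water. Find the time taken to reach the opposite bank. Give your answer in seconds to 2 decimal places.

172.65 s

The component of the athlete's velocity perpendicular to the bank is 2.20 × sin 66° = 2.010 m/s.
The current is parallel to the bank, so it does not affect the crossing time.
Time = 347 / 2.010 = 172.654 s.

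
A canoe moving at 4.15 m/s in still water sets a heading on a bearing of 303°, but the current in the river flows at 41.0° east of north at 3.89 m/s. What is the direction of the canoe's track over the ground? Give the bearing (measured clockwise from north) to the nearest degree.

350°

Taking east as x and north as y: velocity relative to the water = (-3.480, 2.260) m/s; the water relative to ground = (2.552, 2.936) m/s.
Velocity relative to ground = (-3.480, 2.260) + (2.552, 2.936) = (-0.928, 5.196) m/s.
Bearing = atan2(-0.93, 5.20) = 349.87° clockwise from north.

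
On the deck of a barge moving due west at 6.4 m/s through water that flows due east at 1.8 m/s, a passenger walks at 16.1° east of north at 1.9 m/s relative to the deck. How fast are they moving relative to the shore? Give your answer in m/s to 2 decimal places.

In east/north components (m/s): passenger relative to barge = (0.527, 1.825); barge relative to water = (-6.400, 0.000); water relative to ground = (1.800, 0.000).
Sum = (-4.073, 1.825) m/s.
Speed = |(-4.073, 1.825)| = 4.463 m/s.

4.46 m/s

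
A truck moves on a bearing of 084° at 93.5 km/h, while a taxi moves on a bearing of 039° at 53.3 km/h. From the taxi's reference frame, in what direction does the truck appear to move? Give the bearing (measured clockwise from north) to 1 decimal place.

118.0°

Taking east as x and north as y: truck velocity = (92.988, 9.773) km/h; taxi velocity = (33.543, 41.422) km/h.
Velocity of truck relative to taxi = (92.988, 9.773) − (33.543, 41.422) = (59.445, -31.648) km/h.
Bearing = atan2(59.45, -31.65) = 118.03° clockwise from north.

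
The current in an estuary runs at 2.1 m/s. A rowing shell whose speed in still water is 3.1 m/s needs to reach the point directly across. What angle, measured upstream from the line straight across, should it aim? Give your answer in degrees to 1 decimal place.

42.6°

To cancel the current, the upstream component of the rowing shell's velocity must equal the flow: 3.1 sin θ = 2.1.
sin θ = 2.1 / 3.1 = 0.6774.
θ = arcsin(0.6774) = 42.642°.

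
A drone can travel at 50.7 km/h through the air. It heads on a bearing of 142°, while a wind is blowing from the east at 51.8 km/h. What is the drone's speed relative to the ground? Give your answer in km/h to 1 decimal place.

Taking east as x and north as y: velocity relative to the air = (31.214, -39.952) km/h; the air relative to ground = (-51.800, 0.000) km/h.
Velocity relative to ground = (31.214, -39.952) + (-51.800, 0.000) = (-20.586, -39.952) km/h.
Speed = |(-20.586, -39.952)| = 44.944 km/h.

44.9 km/h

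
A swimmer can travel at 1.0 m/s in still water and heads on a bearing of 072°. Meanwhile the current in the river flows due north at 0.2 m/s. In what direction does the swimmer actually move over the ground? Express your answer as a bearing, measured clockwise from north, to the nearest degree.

Taking east as x and north as y: velocity relative to the water = (0.951, 0.309) m/s; the water relative to ground = (0.000, 0.200) m/s.
Velocity relative to ground = (0.951, 0.309) + (0.000, 0.200) = (0.951, 0.509) m/s.
Bearing = atan2(0.95, 0.51) = 61.84° clockwise from north.

062°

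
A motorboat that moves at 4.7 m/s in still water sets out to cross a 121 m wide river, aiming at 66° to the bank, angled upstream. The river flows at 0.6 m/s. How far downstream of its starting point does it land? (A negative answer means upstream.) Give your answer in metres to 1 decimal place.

-37.0 m

Perpendicular speed = 4.294 m/s; crossing time = 121 / 4.294 = 28.181 s.
Net downstream speed = -1.312 m/s.
Drift = -1.312 × 28.181 = -36.964 m (upstream).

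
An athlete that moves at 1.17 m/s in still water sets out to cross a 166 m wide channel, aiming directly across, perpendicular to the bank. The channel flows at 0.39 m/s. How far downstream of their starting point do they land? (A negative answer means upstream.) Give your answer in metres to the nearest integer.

Perpendicular speed = 1.170 m/s; crossing time = 166 / 1.170 = 141.880 s.
Net downstream speed = 0.390 m/s.
Drift = 0.390 × 141.880 = 55.333 m (downstream).

55 m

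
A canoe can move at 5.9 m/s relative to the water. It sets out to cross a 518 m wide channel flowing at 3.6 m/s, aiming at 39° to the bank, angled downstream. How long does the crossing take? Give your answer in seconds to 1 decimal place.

The component of the canoe's velocity perpendicular to the bank is 5.9 × sin 39° = 3.713 m/s.
The current is parallel to the bank, so it does not affect the crossing time.
Time = 518 / 3.713 = 139.510 s.

139.5 s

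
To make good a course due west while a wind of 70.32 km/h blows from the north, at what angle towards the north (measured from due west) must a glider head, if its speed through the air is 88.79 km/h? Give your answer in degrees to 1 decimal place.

52.4°

The wind pushes perpendicular to the desired track; the heading must have a component into the wind equal to 70.32 km/h: 88.79 sin θ = 70.32.
sin θ = 0.7920, so θ = 52.371°.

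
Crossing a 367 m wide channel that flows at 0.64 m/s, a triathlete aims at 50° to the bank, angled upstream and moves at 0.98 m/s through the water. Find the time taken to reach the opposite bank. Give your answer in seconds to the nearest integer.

489 s

The component of the triathlete's velocity perpendicular to the bank is 0.98 × sin 50° = 0.751 m/s.
Only the cross-stream component determines the crossing time; the current contributes nothing perpendicular to the bank.
Time = 367 / 0.751 = 488.862 s.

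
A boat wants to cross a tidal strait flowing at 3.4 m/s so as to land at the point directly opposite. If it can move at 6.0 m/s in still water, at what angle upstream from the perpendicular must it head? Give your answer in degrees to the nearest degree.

To cancel the current, the upstream component of the boat's velocity must equal the flow: 6.0 sin θ = 3.4.
sin θ = 3.4 / 6.0 = 0.5667.
θ = arcsin(0.5667) = 34.518°.

35°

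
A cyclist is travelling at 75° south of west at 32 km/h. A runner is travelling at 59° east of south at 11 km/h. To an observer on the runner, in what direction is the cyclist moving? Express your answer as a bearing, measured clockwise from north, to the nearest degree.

215°

Taking east as x and north as y: cyclist velocity = (-8.282, -30.910) km/h; runner velocity = (9.429, -5.665) km/h.
Velocity of cyclist relative to runner = (-8.282, -30.910) − (9.429, -5.665) = (-17.711, -25.244) km/h.
Bearing = atan2(-17.71, -25.24) = 215.05° clockwise from north.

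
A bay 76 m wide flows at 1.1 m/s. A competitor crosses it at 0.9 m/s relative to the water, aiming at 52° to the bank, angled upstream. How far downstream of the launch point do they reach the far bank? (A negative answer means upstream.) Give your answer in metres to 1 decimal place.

Perpendicular speed = 0.709 m/s; crossing time = 76 / 0.709 = 107.162 s.
Net downstream speed = 0.546 m/s.
Drift = 0.546 × 107.162 = 58.500 m (downstream).

58.5 m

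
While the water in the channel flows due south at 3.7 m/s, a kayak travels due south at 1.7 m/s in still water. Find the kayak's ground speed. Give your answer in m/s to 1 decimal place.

Taking east as x and north as y: velocity relative to the water = (0.000, -1.700) m/s; the water relative to ground = (0.000, -3.700) m/s.
Velocity relative to ground = (0.000, -1.700) + (0.000, -3.700) = (0.000, -5.400) m/s.
Speed = |(0.000, -5.400)| = 5.400 m/s.

5.4 m/s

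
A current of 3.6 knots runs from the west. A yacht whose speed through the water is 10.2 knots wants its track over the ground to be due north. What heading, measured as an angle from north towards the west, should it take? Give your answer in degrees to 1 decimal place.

The current pushes perpendicular to the desired track; the heading must have a component into the current equal to 3.6 knots: 10.2 sin θ = 3.6.
sin θ = 0.3529, so θ = 20.667°.

20.7°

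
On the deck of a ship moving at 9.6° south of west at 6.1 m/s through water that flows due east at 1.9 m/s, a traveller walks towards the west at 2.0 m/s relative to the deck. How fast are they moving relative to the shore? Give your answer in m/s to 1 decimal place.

In east/north components (m/s): traveller relative to ship = (-2.000, 0.000); ship relative to water = (-6.015, -1.017); water relative to ground = (1.900, 0.000).
Sum = (-6.115, -1.017) m/s.
Speed = |(-6.115, -1.017)| = 6.199 m/s.

6.2 m/s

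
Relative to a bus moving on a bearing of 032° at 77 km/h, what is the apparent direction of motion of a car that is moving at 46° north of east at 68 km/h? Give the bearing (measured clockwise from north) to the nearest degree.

159°

Taking east as x and north as y: car velocity = (47.237, 48.915) km/h; bus velocity = (40.804, 65.300) km/h.
Velocity of car relative to bus = (47.237, 48.915) − (40.804, 65.300) = (6.433, -16.385) km/h.
Bearing = atan2(6.43, -16.38) = 158.56° clockwise from north.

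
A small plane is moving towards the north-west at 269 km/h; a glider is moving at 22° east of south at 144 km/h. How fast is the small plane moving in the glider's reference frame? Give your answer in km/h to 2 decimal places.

405.48 km/h

Taking east as x and north as y: small plane velocity = (-190.212, 190.212) km/h; glider velocity = (53.943, -133.514) km/h.
Velocity of small plane relative to glider = (-190.212, 190.212) − (53.943, -133.514) = (-244.155, 323.726) km/h.
Magnitude = |(-244.155, 323.726)| = 405.475 km/h.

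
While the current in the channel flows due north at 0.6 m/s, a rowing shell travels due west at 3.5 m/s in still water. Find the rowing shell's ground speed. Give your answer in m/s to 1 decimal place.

Taking east as x and north as y: velocity relative to the water = (-3.500, 0.000) m/s; the water relative to ground = (0.000, 0.600) m/s.
Velocity relative to ground = (-3.500, 0.000) + (0.000, 0.600) = (-3.500, 0.600) m/s.
Speed = |(-3.500, 0.600)| = 3.551 m/s.

3.6 m/s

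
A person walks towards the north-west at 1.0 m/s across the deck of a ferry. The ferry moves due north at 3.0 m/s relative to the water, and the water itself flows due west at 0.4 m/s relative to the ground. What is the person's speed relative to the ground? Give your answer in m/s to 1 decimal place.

In east/north components (m/s): person relative to ferry = (-0.707, 0.707); ferry relative to water = (0.000, 3.000); water relative to ground = (-0.400, 0.000).
Sum = (-1.107, 3.707) m/s.
Speed = |(-1.107, 3.707)| = 3.869 m/s.

3.9 m/s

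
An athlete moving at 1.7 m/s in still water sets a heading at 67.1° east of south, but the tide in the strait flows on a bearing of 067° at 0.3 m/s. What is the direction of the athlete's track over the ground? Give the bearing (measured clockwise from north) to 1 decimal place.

106.5°

Taking east as x and north as y: velocity relative to the water = (1.566, -0.662) m/s; the water relative to ground = (0.276, 0.117) m/s.
Velocity relative to ground = (1.566, -0.662) + (0.276, 0.117) = (1.842, -0.544) m/s.
Bearing = atan2(1.84, -0.54) = 106.46° clockwise from north.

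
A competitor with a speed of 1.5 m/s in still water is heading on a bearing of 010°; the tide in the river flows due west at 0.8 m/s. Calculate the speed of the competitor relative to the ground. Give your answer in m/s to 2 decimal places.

Taking east as x and north as y: velocity relative to the water = (0.260, 1.477) m/s; the water relative to ground = (-0.800, 0.000) m/s.
Velocity relative to ground = (0.260, 1.477) + (-0.800, 0.000) = (-0.540, 1.477) m/s.
Speed = |(-0.540, 1.477)| = 1.573 m/s.

1.57 m/s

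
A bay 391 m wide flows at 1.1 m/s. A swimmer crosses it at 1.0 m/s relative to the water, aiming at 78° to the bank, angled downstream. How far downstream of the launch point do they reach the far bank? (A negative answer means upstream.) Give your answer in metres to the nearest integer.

523 m

Perpendicular speed = 0.978 m/s; crossing time = 391 / 0.978 = 399.735 s.
Net downstream speed = 1.308 m/s.
Drift = 1.308 × 399.735 = 522.818 m (downstream).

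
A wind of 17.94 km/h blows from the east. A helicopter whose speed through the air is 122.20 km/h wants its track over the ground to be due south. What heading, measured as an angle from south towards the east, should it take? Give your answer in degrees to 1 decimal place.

8.4°

The wind pushes perpendicular to the desired track; the heading must have a component into the wind equal to 17.94 km/h: 122.20 sin θ = 17.94.
sin θ = 0.1468, so θ = 8.442°.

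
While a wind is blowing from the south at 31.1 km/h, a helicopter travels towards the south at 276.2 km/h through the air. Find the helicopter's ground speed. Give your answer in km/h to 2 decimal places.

245.10 km/h

Taking east as x and north as y: velocity relative to the air = (0.000, -276.200) km/h; the air relative to ground = (0.000, 31.100) km/h.
Velocity relative to ground = (0.000, -276.200) + (0.000, 31.100) = (0.000, -245.100) km/h.
Speed = |(0.000, -245.100)| = 245.100 km/h.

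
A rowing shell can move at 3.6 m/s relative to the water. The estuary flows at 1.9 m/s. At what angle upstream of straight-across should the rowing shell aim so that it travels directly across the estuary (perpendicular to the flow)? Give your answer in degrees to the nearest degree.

To cancel the current, the upstream component of the rowing shell's velocity must equal the flow: 3.6 sin θ = 1.9.
sin θ = 1.9 / 3.6 = 0.5278.
θ = arcsin(0.5278) = 31.855°.

32°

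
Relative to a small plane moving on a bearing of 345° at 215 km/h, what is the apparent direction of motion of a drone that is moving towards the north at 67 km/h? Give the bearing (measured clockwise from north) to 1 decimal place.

Taking east as x and north as y: drone velocity = (0.000, 67.000) km/h; small plane velocity = (-55.646, 207.674) km/h.
Velocity of drone relative to small plane = (0.000, 67.000) − (-55.646, 207.674) = (55.646, -140.674) km/h.
Bearing = atan2(55.65, -140.67) = 158.42° clockwise from north.

158.4°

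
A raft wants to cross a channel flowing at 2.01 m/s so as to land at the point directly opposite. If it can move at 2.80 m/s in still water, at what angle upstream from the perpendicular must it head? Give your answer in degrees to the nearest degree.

46°

To cancel the current, the upstream component of the raft's velocity must equal the flow: 2.80 sin θ = 2.01.
sin θ = 2.01 / 2.80 = 0.7179.
θ = arcsin(0.7179) = 45.878°.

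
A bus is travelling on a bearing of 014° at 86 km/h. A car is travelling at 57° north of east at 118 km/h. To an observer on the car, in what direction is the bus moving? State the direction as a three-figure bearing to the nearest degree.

Taking east as x and north as y: bus velocity = (20.805, 83.445) km/h; car velocity = (64.267, 98.963) km/h.
Velocity of bus relative to car = (20.805, 83.445) − (64.267, 98.963) = (-43.462, -15.518) km/h.
Bearing = atan2(-43.46, -15.52) = 250.35° clockwise from north.

250°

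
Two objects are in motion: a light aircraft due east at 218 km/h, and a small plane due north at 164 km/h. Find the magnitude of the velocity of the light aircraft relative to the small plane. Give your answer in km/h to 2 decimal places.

272.80 km/h

Taking east as x and north as y: light aircraft velocity = (218.000, 0.000) km/h; small plane velocity = (0.000, 164.000) km/h.
Velocity of light aircraft relative to small plane = (218.000, 0.000) − (0.000, 164.000) = (218.000, -164.000) km/h.
Magnitude = |(218.000, -164.000)| = 272.800 km/h.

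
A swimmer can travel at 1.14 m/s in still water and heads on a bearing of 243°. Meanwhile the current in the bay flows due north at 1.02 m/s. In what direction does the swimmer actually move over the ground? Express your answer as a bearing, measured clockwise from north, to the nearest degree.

Taking east as x and north as y: velocity relative to the water = (-1.016, -0.518) m/s; the water relative to ground = (0.000, 1.020) m/s.
Velocity relative to ground = (-1.016, -0.518) + (0.000, 1.020) = (-1.016, 0.502) m/s.
Bearing = atan2(-1.02, 0.50) = 296.32° clockwise from north.

296°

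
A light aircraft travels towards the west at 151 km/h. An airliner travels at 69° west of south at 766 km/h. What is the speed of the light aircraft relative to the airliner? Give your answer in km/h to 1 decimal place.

Taking east as x and north as y: light aircraft velocity = (-151.000, 0.000) km/h; airliner velocity = (-715.123, -274.510) km/h.
Velocity of light aircraft relative to airliner = (-151.000, 0.000) − (-715.123, -274.510) = (564.123, 274.510) km/h.
Magnitude = |(564.123, 274.510)| = 627.367 km/h.

627.4 km/h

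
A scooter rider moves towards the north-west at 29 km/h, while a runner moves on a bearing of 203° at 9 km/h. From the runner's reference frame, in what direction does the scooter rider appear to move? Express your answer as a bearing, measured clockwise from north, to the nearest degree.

329°

Taking east as x and north as y: scooter rider velocity = (-20.506, 20.506) km/h; runner velocity = (-3.517, -8.285) km/h.
Velocity of scooter rider relative to runner = (-20.506, 20.506) − (-3.517, -8.285) = (-16.990, 28.791) km/h.
Bearing = atan2(-16.99, 28.79) = 329.45° clockwise from north.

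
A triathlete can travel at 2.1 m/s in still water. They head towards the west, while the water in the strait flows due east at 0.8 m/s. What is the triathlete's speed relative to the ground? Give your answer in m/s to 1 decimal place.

1.3 m/s

Taking east as x and north as y: velocity relative to the water = (-2.100, 0.000) m/s; the water relative to ground = (0.800, 0.000) m/s.
Velocity relative to ground = (-2.100, 0.000) + (0.800, 0.000) = (-1.300, 0.000) m/s.
Speed = |(-1.300, 0.000)| = 1.300 m/s.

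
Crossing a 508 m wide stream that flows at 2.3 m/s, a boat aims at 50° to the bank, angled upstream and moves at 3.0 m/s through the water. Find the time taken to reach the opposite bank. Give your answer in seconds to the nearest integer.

221 s

The component of the boat's velocity perpendicular to the bank is 3.0 × sin 50° = 2.298 m/s.
Only the cross-stream component determines the crossing time; the current contributes nothing perpendicular to the bank.
Time = 508 / 2.298 = 221.049 s.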